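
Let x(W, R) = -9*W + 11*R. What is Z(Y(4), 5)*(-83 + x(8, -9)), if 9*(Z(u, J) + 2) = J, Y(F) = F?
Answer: 3302/9 ≈ 366.89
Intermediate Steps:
Z(u, J) = -2 + J/9
Z(Y(4), 5)*(-83 + x(8, -9)) = (-2 + (⅑)*5)*(-83 + (-9*8 + 11*(-9))) = (-2 + 5/9)*(-83 + (-72 - 99)) = -13*(-83 - 171)/9 = -13/9*(-254) = 3302/9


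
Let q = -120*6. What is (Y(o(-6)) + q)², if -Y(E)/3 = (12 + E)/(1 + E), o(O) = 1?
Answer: 2187441/4 ≈ 5.4686e+5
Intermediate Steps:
q = -720
Y(E) = -3*(12 + E)/(1 + E)
(Y(o(-6)) + q)² = (3*(-12 - 1*1)/(1 + 1) - 720)² = (3*(-12 - 1)/2 - 720)² = (3*(½)*(-13) - 720)² = (-39/2 - 720)² = (-1479/2)² = 2187441/4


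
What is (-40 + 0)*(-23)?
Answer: 920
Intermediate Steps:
(-40 + 0)*(-23) = -40*(-23) = 920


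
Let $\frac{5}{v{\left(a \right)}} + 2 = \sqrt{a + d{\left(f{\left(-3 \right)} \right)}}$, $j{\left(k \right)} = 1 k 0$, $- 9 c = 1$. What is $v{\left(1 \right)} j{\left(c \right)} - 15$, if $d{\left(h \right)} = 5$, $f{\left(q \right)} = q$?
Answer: $-15$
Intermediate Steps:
$c = - \frac{1}{9}$ ($c = \left(- \frac{1}{9}\right) 1 = - \frac{1}{9} \approx -0.11111$)
$j{\left(k \right)} = 0$ ($j{\left(k \right)} = k 0 = 0$)
$v{\left(a \right)} = \frac{5}{-2 + \sqrt{5 + a}}$ ($v{\left(a \right)} = \frac{5}{-2 + \sqrt{a + 5}} = \frac{5}{-2 + \sqrt{5 + a}}$)
$v{\left(1 \right)} j{\left(c \right)} - 15 = \frac{5}{-2 + \sqrt{5 + 1}} \cdot 0 - 15 = \frac{5}{-2 + \sqrt{6}} \cdot 0 - 15 = 0 - 15 = -15$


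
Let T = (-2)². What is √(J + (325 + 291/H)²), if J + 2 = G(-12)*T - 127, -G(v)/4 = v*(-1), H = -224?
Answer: √5241448585/224 ≈ 323.20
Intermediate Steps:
G(v) = 4*v (G(v) = -4*v*(-1) = -(-4)*v = 4*v)
T = 4
J = -321 (J = -2 + ((4*(-12))*4 - 127) = -2 + (-48*4 - 127) = -2 + (-192 - 127) = -2 - 319 = -321)
√(J + (325 + 291/H)²) = √(-321 + (325 + 291/(-224))²) = √(-321 + (325 + 291*(-1/224))²) = √(-321 + (325 - 291/224)²) = √(-321 + (72509/224)²) = √(-321 + 5257555081/50176) = √(5241448585/50176) = √5241448585/224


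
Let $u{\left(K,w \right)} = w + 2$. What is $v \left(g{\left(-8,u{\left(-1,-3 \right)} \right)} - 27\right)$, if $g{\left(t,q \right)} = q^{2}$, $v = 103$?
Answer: $-2678$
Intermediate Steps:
$u{\left(K,w \right)} = 2 + w$
$v \left(g{\left(-8,u{\left(-1,-3 \right)} \right)} - 27\right) = 103 \left(\left(2 - 3\right)^{2} - 27\right) = 103 \left(\left(-1\right)^{2} - 27\right) = 103 \left(1 - 27\right) = 103 \left(-26\right) = -2678$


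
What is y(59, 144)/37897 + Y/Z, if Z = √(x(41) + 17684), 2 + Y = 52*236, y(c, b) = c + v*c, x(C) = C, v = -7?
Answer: -354/37897 + 2454*√709/709 ≈ 92.153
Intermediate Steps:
y(c, b) = -6*c (y(c, b) = c - 7*c = -6*c)
Y = 12270 (Y = -2 + 52*236 = -2 + 12272 = 12270)
Z = 5*√709 (Z = √(41 + 17684) = √17725 = 5*√709 ≈ 133.14)
y(59, 144)/37897 + Y/Z = -6*59/37897 + 12270/((5*√709)) = -354*1/37897 + 12270*(√709/3545) = -354/37897 + 2454*√709/709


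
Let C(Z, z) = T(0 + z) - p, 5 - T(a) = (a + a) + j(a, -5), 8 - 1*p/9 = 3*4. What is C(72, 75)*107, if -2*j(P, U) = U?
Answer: -23861/2 ≈ -11931.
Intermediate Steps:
j(P, U) = -U/2
p = -36 (p = 72 - 27*4 = 72 - 9*12 = 72 - 108 = -36)
T(a) = 5/2 - 2*a (T(a) = 5 - ((a + a) - 1/2*(-5)) = 5 - (2*a + 5/2) = 5 - (5/2 + 2*a) = 5 + (-5/2 - 2*a) = 5/2 - 2*a)
C(Z, z) = 77/2 - 2*z (C(Z, z) = (5/2 - 2*(0 + z)) - 1*(-36) = (5/2 - 2*z) + 36 = 77/2 - 2*z)
C(72, 75)*107 = (77/2 - 2*75)*107 = (77/2 - 150)*107 = -223/2*107 = -23861/2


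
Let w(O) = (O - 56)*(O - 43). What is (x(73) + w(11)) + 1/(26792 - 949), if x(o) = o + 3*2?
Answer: 39255518/25843 ≈ 1519.0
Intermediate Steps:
x(o) = 6 + o (x(o) = o + 6 = 6 + o)
w(O) = (-56 + O)*(-43 + O)
(x(73) + w(11)) + 1/(26792 - 949) = ((6 + 73) + (2408 + 11**2 - 99*11)) + 1/(26792 - 949) = (79 + (2408 + 121 - 1089)) + 1/25843 = (79 + 1440) + 1/25843 = 1519 + 1/25843 = 39255518/25843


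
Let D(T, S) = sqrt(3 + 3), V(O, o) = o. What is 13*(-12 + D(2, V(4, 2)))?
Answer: -156 + 13*sqrt(6) ≈ -124.16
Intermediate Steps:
D(T, S) = sqrt(6)
13*(-12 + D(2, V(4, 2))) = 13*(-12 + sqrt(6)) = -156 + 13*sqrt(6)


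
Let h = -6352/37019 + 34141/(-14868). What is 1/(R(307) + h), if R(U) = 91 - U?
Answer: -550398492/120244381487 ≈ -0.0045773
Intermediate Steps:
h = -1358307215/550398492 (h = -6352*1/37019 + 34141*(-1/14868) = -6352/37019 - 34141/14868 = -1358307215/550398492 ≈ -2.4679)
1/(R(307) + h) = 1/((91 - 1*307) - 1358307215/550398492) = 1/((91 - 307) - 1358307215/550398492) = 1/(-216 - 1358307215/550398492) = 1/(-120244381487/550398492) = -550398492/120244381487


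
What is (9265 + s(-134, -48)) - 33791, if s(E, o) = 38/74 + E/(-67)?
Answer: -907369/37 ≈ -24524.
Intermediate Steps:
s(E, o) = 19/37 - E/67 (s(E, o) = 38*(1/74) + E*(-1/67) = 19/37 - E/67)
(9265 + s(-134, -48)) - 33791 = (9265 + (19/37 - 1/67*(-134))) - 33791 = (9265 + (19/37 + 2)) - 33791 = (9265 + 93/37) - 33791 = 342898/37 - 33791 = -907369/37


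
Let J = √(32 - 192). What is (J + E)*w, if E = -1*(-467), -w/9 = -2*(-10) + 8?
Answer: -117684 - 1008*I*√10 ≈ -1.1768e+5 - 3187.6*I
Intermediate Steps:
J = 4*I*√10 (J = √(-160) = 4*I*√10 ≈ 12.649*I)
w = -252 (w = -9*(-2*(-10) + 8) = -9*(20 + 8) = -9*28 = -252)
E = 467
(J + E)*w = (4*I*√10 + 467)*(-252) = (467 + 4*I*√10)*(-252) = -117684 - 1008*I*√10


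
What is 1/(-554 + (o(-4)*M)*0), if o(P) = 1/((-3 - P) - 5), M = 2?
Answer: -1/554 ≈ -0.0018051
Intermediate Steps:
o(P) = 1/(-8 - P)
1/(-554 + (o(-4)*M)*0) = 1/(-554 + (-1/(8 - 4)*2)*0) = 1/(-554 + (-1/4*2)*0) = 1/(-554 + (-1*¼*2)*0) = 1/(-554 - ¼*2*0) = 1/(-554 - ½*0) = 1/(-554 + 0) = 1/(-554) = -1/554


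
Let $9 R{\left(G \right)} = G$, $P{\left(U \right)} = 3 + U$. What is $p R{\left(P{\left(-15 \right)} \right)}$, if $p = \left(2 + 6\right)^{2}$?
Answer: $- \frac{256}{3} \approx -85.333$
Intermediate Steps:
$R{\left(G \right)} = \frac{G}{9}$
$p = 64$ ($p = 8^{2} = 64$)
$p R{\left(P{\left(-15 \right)} \right)} = 64 \frac{3 - 15}{9} = 64 \cdot \frac{1}{9} \left(-12\right) = 64 \left(- \frac{4}{3}\right) = - \frac{256}{3}$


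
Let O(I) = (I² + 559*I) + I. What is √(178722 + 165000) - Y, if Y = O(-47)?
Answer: 24111 + √343722 ≈ 24697.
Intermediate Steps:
O(I) = I² + 560*I
Y = -24111 (Y = -47*(560 - 47) = -47*513 = -24111)
√(178722 + 165000) - Y = √(178722 + 165000) - 1*(-24111) = √343722 + 24111 = 24111 + √343722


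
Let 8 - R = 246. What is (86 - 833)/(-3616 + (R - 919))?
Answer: 249/1591 ≈ 0.15651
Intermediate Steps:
R = -238 (R = 8 - 1*246 = 8 - 246 = -238)
(86 - 833)/(-3616 + (R - 919)) = (86 - 833)/(-3616 + (-238 - 919)) = -747/(-3616 - 1157) = -747/(-4773) = -747*(-1/4773) = 249/1591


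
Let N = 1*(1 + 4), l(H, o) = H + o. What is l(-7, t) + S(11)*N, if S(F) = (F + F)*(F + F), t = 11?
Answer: 2424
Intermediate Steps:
S(F) = 4*F**2 (S(F) = (2*F)*(2*F) = 4*F**2)
N = 5 (N = 1*5 = 5)
l(-7, t) + S(11)*N = (-7 + 11) + (4*11**2)*5 = 4 + (4*121)*5 = 4 + 484*5 = 4 + 2420 = 2424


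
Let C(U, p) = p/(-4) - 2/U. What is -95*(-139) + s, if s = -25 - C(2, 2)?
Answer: 26363/2 ≈ 13182.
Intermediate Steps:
C(U, p) = -2/U - p/4 (C(U, p) = p*(-¼) - 2/U = -p/4 - 2/U = -2/U - p/4)
s = -47/2 (s = -25 - (-2/2 - ¼*2) = -25 - (-2*½ - ½) = -25 - (-1 - ½) = -25 - 1*(-3/2) = -25 + 3/2 = -47/2 ≈ -23.500)
-95*(-139) + s = -95*(-139) - 47/2 = 13205 - 47/2 = 26363/2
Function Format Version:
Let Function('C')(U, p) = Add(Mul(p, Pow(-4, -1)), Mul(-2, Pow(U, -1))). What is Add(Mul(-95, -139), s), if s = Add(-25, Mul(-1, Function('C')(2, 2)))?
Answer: Rational(26363, 2) ≈ 13182.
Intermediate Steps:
Function('C')(U, p) = Add(Mul(-2, Pow(U, -1)), Mul(Rational(-1, 4), p)) (Function('C')(U, p) = Add(Mul(p, Rational(-1, 4)), Mul(-2, Pow(U, -1))) = Add(Mul(Rational(-1, 4), p), Mul(-2, Pow(U, -1))) = Add(Mul(-2, Pow(U, -1)), Mul(Rational(-1, 4), p)))
s = Rational(-47, 2) (s = Add(-25, Mul(-1, Add(Mul(-2, Pow(2, -1)), Mul(Rational(-1, 4), 2)))) = Add(-25, Mul(-1, Add(Mul(-2, Rational(1, 2)), Rational(-1, 2)))) = Add(-25, Mul(-1, Add(-1, Rational(-1, 2)))) = Add(-25, Mul(-1, Rational(-3, 2))) = Add(-25, Rational(3, 2)) = Rational(-47, 2) ≈ -23.500)
Add(Mul(-95, -139), s) = Add(Mul(-95, -139), Rational(-47, 2)) = Add(13205, Rational(-47, 2)) = Rational(26363, 2)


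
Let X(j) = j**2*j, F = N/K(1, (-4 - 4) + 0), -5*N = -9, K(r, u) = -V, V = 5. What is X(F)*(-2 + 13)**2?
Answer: -88209/15625 ≈ -5.6454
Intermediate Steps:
K(r, u) = -5 (K(r, u) = -1*5 = -5)
N = 9/5 (N = -1/5*(-9) = 9/5 ≈ 1.8000)
F = -9/25 (F = (9/5)/(-5) = (9/5)*(-1/5) = -9/25 ≈ -0.36000)
X(j) = j**3
X(F)*(-2 + 13)**2 = (-9/25)**3*(-2 + 13)**2 = -729/15625*11**2 = -729/15625*121 = -88209/15625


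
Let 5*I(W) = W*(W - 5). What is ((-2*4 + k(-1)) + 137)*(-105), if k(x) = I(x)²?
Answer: -68481/5 ≈ -13696.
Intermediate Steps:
I(W) = W*(-5 + W)/5 (I(W) = (W*(W - 5))/5 = (W*(-5 + W))/5 = W*(-5 + W)/5)
k(x) = x²*(-5 + x)²/25 (k(x) = (x*(-5 + x)/5)² = x²*(-5 + x)²/25)
((-2*4 + k(-1)) + 137)*(-105) = ((-2*4 + (1/25)*(-1)²*(-5 - 1)²) + 137)*(-105) = ((-8 + (1/25)*1*(-6)²) + 137)*(-105) = ((-8 + (1/25)*1*36) + 137)*(-105) = ((-8 + 36/25) + 137)*(-105) = (-164/25 + 137)*(-105) = (3261/25)*(-105) = -68481/5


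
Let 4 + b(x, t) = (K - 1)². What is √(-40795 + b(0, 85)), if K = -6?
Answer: 5*I*√1630 ≈ 201.87*I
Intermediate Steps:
b(x, t) = 45 (b(x, t) = -4 + (-6 - 1)² = -4 + (-7)² = -4 + 49 = 45)
√(-40795 + b(0, 85)) = √(-40795 + 45) = √(-40750) = 5*I*√1630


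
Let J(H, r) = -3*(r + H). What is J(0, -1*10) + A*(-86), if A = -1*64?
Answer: 5534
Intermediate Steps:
A = -64
J(H, r) = -3*H - 3*r (J(H, r) = -3*(H + r) = -3*H - 3*r)
J(0, -1*10) + A*(-86) = (-3*0 - (-3)*10) - 64*(-86) = (0 - 3*(-10)) + 5504 = (0 + 30) + 5504 = 30 + 5504 = 5534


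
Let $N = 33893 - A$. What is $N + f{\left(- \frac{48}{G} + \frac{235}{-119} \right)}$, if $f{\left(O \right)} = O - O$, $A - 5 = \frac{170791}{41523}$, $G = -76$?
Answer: $\frac{1406960633}{41523} \approx 33884.0$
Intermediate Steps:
$A = \frac{378406}{41523}$ ($A = 5 + \frac{170791}{41523} = \frac{378406}{41523} \approx 9.1132$)
$f{\left(O \right)} = 0$
$N = \frac{1406960633}{41523}$ ($N = 33893 - \frac{378406}{41523} = \frac{1406960633}{41523} \approx 33884.0$)
$N + f{\left(- \frac{48}{G} + \frac{235}{-119} \right)} = \frac{1406960633}{41523} + 0 = \frac{1406960633}{41523}$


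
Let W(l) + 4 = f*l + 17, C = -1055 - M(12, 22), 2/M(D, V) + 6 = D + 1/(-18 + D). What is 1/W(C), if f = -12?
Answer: 35/443699 ≈ 7.8882e-5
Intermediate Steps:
M(D, V) = 2/(-6 + D + 1/(-18 + D)) (M(D, V) = 2/(-6 + (D + 1/(-18 + D))) = 2/(-6 + D + 1/(-18 + D)))
C = -36937/35 (C = -1055 - 2*(-18 + 12)/(109 + 12² - 24*12) = -1055 - 2*(-6)/(109 + 144 - 288) = -1055 - 2*(-6)/(-35) = -1055 - 2*(-1)*(-6)/35 = -1055 - 1*12/35 = -1055 - 12/35 = -36937/35 ≈ -1055.3)
W(l) = 13 - 12*l (W(l) = -4 + (-12*l + 17) = -4 + (17 - 12*l) = 13 - 12*l)
1/W(C) = 1/(13 - 12*(-36937/35)) = 1/(13 + 443244/35) = 1/(443699/35) = 35/443699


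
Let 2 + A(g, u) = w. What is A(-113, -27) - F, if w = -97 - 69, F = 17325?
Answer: -17493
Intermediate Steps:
w = -166
A(g, u) = -168 (A(g, u) = -2 - 166 = -168)
A(-113, -27) - F = -168 - 1*17325 = -168 - 17325 = -17493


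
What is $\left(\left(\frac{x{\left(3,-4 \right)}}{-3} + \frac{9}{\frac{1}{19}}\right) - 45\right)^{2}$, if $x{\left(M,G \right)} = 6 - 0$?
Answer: $15376$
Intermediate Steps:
$x{\left(M,G \right)} = 6$ ($x{\left(M,G \right)} = 6 + 0 = 6$)
$\left(\left(\frac{x{\left(3,-4 \right)}}{-3} + \frac{9}{\frac{1}{19}}\right) - 45\right)^{2} = \left(\left(\frac{6}{-3} + \frac{9}{\frac{1}{19}}\right) - 45\right)^{2} = \left(\left(6 \left(- \frac{1}{3}\right) + 9 \frac{1}{\frac{1}{19}}\right) - 45\right)^{2} = \left(\left(-2 + 9 \cdot 19\right) - 45\right)^{2} = \left(\left(-2 + 171\right) - 45\right)^{2} = \left(169 - 45\right)^{2} = 124^{2} = 15376$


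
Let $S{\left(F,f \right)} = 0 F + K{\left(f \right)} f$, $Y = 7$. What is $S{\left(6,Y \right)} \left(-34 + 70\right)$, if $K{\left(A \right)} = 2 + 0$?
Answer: $504$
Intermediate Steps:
$K{\left(A \right)} = 2$
$S{\left(F,f \right)} = 2 f$ ($S{\left(F,f \right)} = 0 F + 2 f = 0 + 2 f = 2 f$)
$S{\left(6,Y \right)} \left(-34 + 70\right) = 2 \cdot 7 \left(-34 + 70\right) = 14 \cdot 36 = 504$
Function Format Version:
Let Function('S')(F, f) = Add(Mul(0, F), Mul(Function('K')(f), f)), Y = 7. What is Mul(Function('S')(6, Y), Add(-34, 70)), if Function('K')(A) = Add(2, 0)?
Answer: 504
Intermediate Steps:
Function('K')(A) = 2
Function('S')(F, f) = Mul(2, f) (Function('S')(F, f) = Add(Mul(0, F), Mul(2, f)) = Add(0, Mul(2, f)) = Mul(2, f))
Mul(Function('S')(6, Y), Add(-34, 70)) = Mul(Mul(2, 7), Add(-34, 70)) = Mul(14, 36) = 504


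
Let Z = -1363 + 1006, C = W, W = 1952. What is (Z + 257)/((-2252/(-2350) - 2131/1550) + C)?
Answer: -1457000/28434571 ≈ -0.051240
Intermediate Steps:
C = 1952
Z = -357
(Z + 257)/((-2252/(-2350) - 2131/1550) + C) = (-357 + 257)/((-2252/(-2350) - 2131/1550) + 1952) = -100/((-2252*(-1/2350) - 2131*1/1550) + 1952) = -100/((1126/1175 - 2131/1550) + 1952) = -100/(-6069/14570 + 1952) = -100/28434571/14570 = -100*14570/28434571 = -1457000/28434571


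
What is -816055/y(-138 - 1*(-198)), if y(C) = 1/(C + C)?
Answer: -97926600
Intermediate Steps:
y(C) = 1/(2*C)
-816055/y(-138 - 1*(-198)) = -816055/(1/(2*(-138 - 1*(-198)))) = -816055/(1/(2*(-138 + 198))) = -816055/((1/2)/60) = -816055/((1/2)*(1/60)) = -816055/1/120 = -816055*120 = -97926600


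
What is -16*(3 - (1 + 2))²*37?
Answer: 0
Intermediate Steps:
-16*(3 - (1 + 2))²*37 = -16*(3 - 1*3)²*37 = -16*(3 - 3)²*37 = -16*0²*37 = -16*0*37 = 0*37 = 0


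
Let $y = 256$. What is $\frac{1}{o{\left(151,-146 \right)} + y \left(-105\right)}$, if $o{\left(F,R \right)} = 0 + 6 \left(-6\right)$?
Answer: $- \frac{1}{26916} \approx -3.7153 \cdot 10^{-5}$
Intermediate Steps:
$o{\left(F,R \right)} = -36$ ($o{\left(F,R \right)} = 0 - 36 = -36$)
$\frac{1}{o{\left(151,-146 \right)} + y \left(-105\right)} = \frac{1}{-36 + 256 \left(-105\right)} = \frac{1}{-36 - 26880} = \frac{1}{-26916} = - \frac{1}{26916}$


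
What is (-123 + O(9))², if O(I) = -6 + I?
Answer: 14400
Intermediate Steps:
(-123 + O(9))² = (-123 + (-6 + 9))² = (-123 + 3)² = (-120)² = 14400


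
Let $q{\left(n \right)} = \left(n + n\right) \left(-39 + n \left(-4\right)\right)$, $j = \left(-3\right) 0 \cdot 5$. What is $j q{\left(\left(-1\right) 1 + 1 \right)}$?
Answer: $0$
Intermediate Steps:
$j = 0$ ($j = 0 \cdot 5 = 0$)
$q{\left(n \right)} = 2 n \left(-39 - 4 n\right)$
$j q{\left(\left(-1\right) 1 + 1 \right)} = 0 \left(- 2 \left(\left(-1\right) 1 + 1\right) \left(39 + 4 \left(\left(-1\right) 1 + 1\right)\right)\right) = 0 \left(- 2 \left(-1 + 1\right) \left(39 + 4 \left(-1 + 1\right)\right)\right) = 0 \left(\left(-2\right) 0 \left(39 + 4 \cdot 0\right)\right) = 0 \left(\left(-2\right) 0 \left(39 + 0\right)\right) = 0 \left(\left(-2\right) 0 \cdot 39\right) = 0 \cdot 0 = 0$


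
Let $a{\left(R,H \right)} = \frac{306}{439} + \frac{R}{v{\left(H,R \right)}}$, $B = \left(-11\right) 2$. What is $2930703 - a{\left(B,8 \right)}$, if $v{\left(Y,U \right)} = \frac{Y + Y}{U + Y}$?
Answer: $\frac{5146279441}{1756} \approx 2.9307 \cdot 10^{6}$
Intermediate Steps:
$v{\left(Y,U \right)} = \frac{2 Y}{U + Y}$
$B = -22$
$a{\left(R,H \right)} = \frac{306}{439} + \frac{R \left(H + R\right)}{2 H}$ ($a{\left(R,H \right)} = \frac{306}{439} + \frac{R}{2 H \frac{1}{R + H}} = 306 \cdot \frac{1}{439} + \frac{R}{2 H \frac{1}{H + R}} = \frac{306}{439} + R \frac{H + R}{2 H} = \frac{306}{439} + \frac{R \left(H + R\right)}{2 H}$)
$2930703 - a{\left(B,8 \right)} = 2930703 - \frac{612 \cdot 8 + 439 \left(-22\right) \left(8 - 22\right)}{878 \cdot 8} = 2930703 - \frac{1}{878} \cdot \frac{1}{8} \left(4896 + 439 \left(-22\right) \left(-14\right)\right) = 2930703 - \frac{1}{878} \cdot \frac{1}{8} \left(4896 + 135212\right) = 2930703 - \frac{1}{878} \cdot \frac{1}{8} \cdot 140108 = 2930703 - \frac{35027}{1756} = \frac{5146279441}{1756}$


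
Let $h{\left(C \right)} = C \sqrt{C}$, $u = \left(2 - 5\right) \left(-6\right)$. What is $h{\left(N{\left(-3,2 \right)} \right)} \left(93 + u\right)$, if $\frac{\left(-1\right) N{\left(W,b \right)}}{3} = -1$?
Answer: $333 \sqrt{3} \approx 576.77$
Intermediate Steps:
$u = 18$ ($u = \left(-3\right) \left(-6\right) = 18$)
$N{\left(W,b \right)} = 3$ ($N{\left(W,b \right)} = \left(-3\right) \left(-1\right) = 3$)
$h{\left(C \right)} = C^{\frac{3}{2}}$
$h{\left(N{\left(-3,2 \right)} \right)} \left(93 + u\right) = 3^{\frac{3}{2}} \left(93 + 18\right) = 3 \sqrt{3} \cdot 111 = 333 \sqrt{3}$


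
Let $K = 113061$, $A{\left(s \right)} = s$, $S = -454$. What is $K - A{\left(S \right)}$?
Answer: $113515$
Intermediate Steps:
$K - A{\left(S \right)} = 113061 - -454 = 113061 + 454 = 113515$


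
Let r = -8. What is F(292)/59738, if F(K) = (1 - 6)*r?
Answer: 20/29869 ≈ 0.00066959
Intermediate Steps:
F(K) = 40 (F(K) = (1 - 6)*(-8) = -5*(-8) = 40)
F(292)/59738 = 40/59738 = 40*(1/59738) = 20/29869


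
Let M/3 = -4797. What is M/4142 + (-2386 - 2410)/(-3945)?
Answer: -36907463/16340190 ≈ -2.2587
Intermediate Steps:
M = -14391 (M = 3*(-4797) = -14391)
M/4142 + (-2386 - 2410)/(-3945) = -14391/4142 + (-2386 - 2410)/(-3945) = -14391*1/4142 - 4796*(-1/3945) = -14391/4142 + 4796/3945 = -36907463/16340190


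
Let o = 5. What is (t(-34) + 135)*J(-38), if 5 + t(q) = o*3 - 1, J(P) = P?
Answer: -5472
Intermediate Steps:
t(q) = 9 (t(q) = -5 + (5*3 - 1) = -5 + (15 - 1) = -5 + 14 = 9)
(t(-34) + 135)*J(-38) = (9 + 135)*(-38) = 144*(-38) = -5472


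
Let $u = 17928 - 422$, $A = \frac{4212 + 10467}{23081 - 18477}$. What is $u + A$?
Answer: $\frac{80612303}{4604} \approx 17509.0$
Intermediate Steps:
$A = \frac{14679}{4604} \approx 3.1883$
$u = 17506$ ($u = 17928 - 422 = 17506$)
$u + A = 17506 + \frac{14679}{4604} = \frac{80612303}{4604}$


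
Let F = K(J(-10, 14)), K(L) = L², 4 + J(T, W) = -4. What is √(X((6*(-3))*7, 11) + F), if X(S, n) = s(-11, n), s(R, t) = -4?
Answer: 2*√15 ≈ 7.7460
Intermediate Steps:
J(T, W) = -8 (J(T, W) = -4 - 4 = -8)
X(S, n) = -4
F = 64 (F = (-8)² = 64)
√(X((6*(-3))*7, 11) + F) = √(-4 + 64) = √60 = 2*√15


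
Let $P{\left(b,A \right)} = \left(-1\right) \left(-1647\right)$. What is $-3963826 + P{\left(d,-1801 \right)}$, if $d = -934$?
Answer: $-3962179$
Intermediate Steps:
$P{\left(b,A \right)} = 1647$
$-3963826 + P{\left(d,-1801 \right)} = -3963826 + 1647 = -3962179$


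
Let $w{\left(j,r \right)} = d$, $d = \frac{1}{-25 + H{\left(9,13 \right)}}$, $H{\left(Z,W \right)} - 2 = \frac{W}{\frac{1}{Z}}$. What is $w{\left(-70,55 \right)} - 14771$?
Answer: $- \frac{1388473}{94} \approx -14771.0$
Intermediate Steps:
$H{\left(Z,W \right)} = 2 + W Z$ ($H{\left(Z,W \right)} = 2 + \frac{W}{\frac{1}{Z}} = 2 + W Z$)
$d = \frac{1}{94}$ ($d = \frac{1}{-25 + \left(2 + 13 \cdot 9\right)} = \frac{1}{-25 + \left(2 + 117\right)} = \frac{1}{-25 + 119} = \frac{1}{94} \approx 0.010638$)
$w{\left(j,r \right)} = \frac{1}{94}$
$w{\left(-70,55 \right)} - 14771 = \frac{1}{94} - 14771 = - \frac{1388473}{94}$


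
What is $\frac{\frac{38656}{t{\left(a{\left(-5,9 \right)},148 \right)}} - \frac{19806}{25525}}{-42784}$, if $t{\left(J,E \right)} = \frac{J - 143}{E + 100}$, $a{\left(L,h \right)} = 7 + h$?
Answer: $\frac{17478766183}{9906558800} \approx 1.7644$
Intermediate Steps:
$t{\left(J,E \right)} = \frac{-143 + J}{100 + E}$
$\frac{\frac{38656}{t{\left(a{\left(-5,9 \right)},148 \right)}} - \frac{19806}{25525}}{-42784} = \frac{\frac{38656}{\frac{1}{100 + 148} \left(-143 + \left(7 + 9\right)\right)} - \frac{19806}{25525}}{-42784} = \left(\frac{38656}{\frac{1}{248} \left(-143 + 16\right)} - \frac{19806}{25525}\right) \left(- \frac{1}{42784}\right) = \left(\frac{38656}{\frac{1}{248} \left(-127\right)} - \frac{19806}{25525}\right) \left(- \frac{1}{42784}\right) = \left(\frac{38656}{- \frac{127}{248}} - \frac{19806}{25525}\right) \left(- \frac{1}{42784}\right) = \left(38656 \left(- \frac{248}{127}\right) - \frac{19806}{25525}\right) \left(- \frac{1}{42784}\right) = \left(- \frac{9586688}{127} - \frac{19806}{25525}\right) \left(- \frac{1}{42784}\right) = \left(- \frac{244702726562}{3241675}\right) \left(- \frac{1}{42784}\right) = \frac{17478766183}{9906558800}$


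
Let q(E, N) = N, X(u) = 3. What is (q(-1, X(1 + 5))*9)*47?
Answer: 1269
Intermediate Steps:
(q(-1, X(1 + 5))*9)*47 = (3*9)*47 = 27*47 = 1269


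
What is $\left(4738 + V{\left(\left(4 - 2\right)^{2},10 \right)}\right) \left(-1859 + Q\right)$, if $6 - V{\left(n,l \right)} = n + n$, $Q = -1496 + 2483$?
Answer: $-4129792$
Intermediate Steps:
$Q = 987$
$V{\left(n,l \right)} = 6 - 2 n$ ($V{\left(n,l \right)} = 6 - \left(n + n\right) = 6 - 2 n$)
$\left(4738 + V{\left(\left(4 - 2\right)^{2},10 \right)}\right) \left(-1859 + Q\right) = \left(4738 + \left(6 - 2 \left(4 - 2\right)^{2}\right)\right) \left(-1859 + 987\right) = \left(4738 + \left(6 - 2 \cdot 2^{2}\right)\right) \left(-872\right) = \left(4738 + \left(6 - 8\right)\right) \left(-872\right) = \left(4738 - 2\right) \left(-872\right) = 4736 \left(-872\right) = -4129792$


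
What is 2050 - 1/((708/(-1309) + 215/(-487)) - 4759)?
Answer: 6220536684883/3034407828 ≈ 2050.0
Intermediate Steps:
2050 - 1/((708/(-1309) + 215/(-487)) - 4759) = 2050 - 1/((708*(-1/1309) + 215*(-1/487)) - 4759) = 2050 - 1/((-708/1309 - 215/487) - 4759) = 2050 - 1/(-626231/637483 - 4759) = 2050 - 1/(-3034407828/637483) = 2050 - 1*(-637483/3034407828) = 2050 + 637483/3034407828 = 6220536684883/3034407828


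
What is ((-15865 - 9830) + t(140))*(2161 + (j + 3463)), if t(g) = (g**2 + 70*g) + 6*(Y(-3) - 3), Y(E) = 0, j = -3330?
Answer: 8457978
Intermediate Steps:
t(g) = -18 + g**2 + 70*g (t(g) = (g**2 + 70*g) + 6*(0 - 3) = (g**2 + 70*g) + 6*(-3) = (g**2 + 70*g) - 18 = -18 + g**2 + 70*g)
((-15865 - 9830) + t(140))*(2161 + (j + 3463)) = ((-15865 - 9830) + (-18 + 140**2 + 70*140))*(2161 + (-3330 + 3463)) = (-25695 + (-18 + 19600 + 9800))*(2161 + 133) = (-25695 + 29382)*2294 = 3687*2294 = 8457978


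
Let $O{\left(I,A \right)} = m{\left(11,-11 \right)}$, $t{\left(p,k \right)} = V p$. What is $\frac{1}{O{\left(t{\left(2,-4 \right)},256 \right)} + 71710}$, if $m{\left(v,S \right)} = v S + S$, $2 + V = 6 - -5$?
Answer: $\frac{1}{71578} \approx 1.3971 \cdot 10^{-5}$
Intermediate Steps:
$V = 9$ ($V = -2 + \left(6 - -5\right) = -2 + \left(6 + 5\right) = -2 + 11 = 9$)
$m{\left(v,S \right)} = S + S v$ ($m{\left(v,S \right)} = S v + S = S + S v$)
$t{\left(p,k \right)} = 9 p$
$O{\left(I,A \right)} = -132$ ($O{\left(I,A \right)} = - 11 \left(1 + 11\right) = \left(-11\right) 12 = -132$)
$\frac{1}{O{\left(t{\left(2,-4 \right)},256 \right)} + 71710} = \frac{1}{-132 + 71710} = \frac{1}{71578}$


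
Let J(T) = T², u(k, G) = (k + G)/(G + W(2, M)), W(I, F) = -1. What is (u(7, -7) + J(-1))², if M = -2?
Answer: 1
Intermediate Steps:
u(k, G) = (G + k)/(-1 + G) (u(k, G) = (k + G)/(G - 1) = (G + k)/(-1 + G))
(u(7, -7) + J(-1))² = ((-7 + 7)/(-1 - 7) + (-1)²)² = (0/(-8) + 1)² = (-⅛*0 + 1)² = (0 + 1)² = 1² = 1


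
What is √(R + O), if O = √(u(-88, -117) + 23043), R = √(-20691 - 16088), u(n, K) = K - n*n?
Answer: √(√15182 + I*√36779) ≈ 13.251 + 7.2365*I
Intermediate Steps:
u(n, K) = K - n²
R = I*√36779 (R = √(-36779) = I*√36779 ≈ 191.78*I)
O = √15182 (O = √((-117 - 1*(-88)²) + 23043) = √((-117 - 1*7744) + 23043) = √((-117 - 7744) + 23043) = √(-7861 + 23043) = √15182 ≈ 123.22)
√(R + O) = √(I*√36779 + √15182) = √(√15182 + I*√36779)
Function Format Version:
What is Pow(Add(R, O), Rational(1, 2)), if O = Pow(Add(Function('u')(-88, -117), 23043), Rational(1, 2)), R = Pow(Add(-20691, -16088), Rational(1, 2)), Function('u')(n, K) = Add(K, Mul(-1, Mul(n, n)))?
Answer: Pow(Add(Pow(15182, Rational(1, 2)), Mul(I, Pow(36779, Rational(1, 2)))), Rational(1, 2)) ≈ Add(13.251, Mul(7.2365, I))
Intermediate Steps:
Function('u')(n, K) = Add(K, Mul(-1, Pow(n, 2)))
R = Mul(I, Pow(36779, Rational(1, 2))) (R = Pow(-36779, Rational(1, 2)) = Mul(I, Pow(36779, Rational(1, 2))) ≈ Mul(191.78, I))
O = Pow(15182, Rational(1, 2)) (O = Pow(Add(Add(-117, Mul(-1, Pow(-88, 2))), 23043), Rational(1, 2)) = Pow(Add(Add(-117, Mul(-1, 7744)), 23043), Rational(1, 2)) = Pow(Add(Add(-117, -7744), 23043), Rational(1, 2)) = Pow(Add(-7861, 23043), Rational(1, 2)) = Pow(15182, Rational(1, 2)) ≈ 123.22)
Pow(Add(R, O), Rational(1, 2)) = Pow(Add(Mul(I, Pow(36779, Rational(1, 2))), Pow(15182, Rational(1, 2))), Rational(1, 2)) = Pow(Add(Pow(15182, Rational(1, 2)), Mul(I, Pow(36779, Rational(1, 2)))), Rational(1, 2))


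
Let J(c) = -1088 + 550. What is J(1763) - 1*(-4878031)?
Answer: 4877493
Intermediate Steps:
J(c) = -538
J(1763) - 1*(-4878031) = -538 - 1*(-4878031) = -538 + 4878031 = 4877493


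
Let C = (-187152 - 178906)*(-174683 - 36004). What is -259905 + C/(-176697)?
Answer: -41016031877/58899 ≈ -6.9638e+5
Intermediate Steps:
C = 77123661846 (C = -366058*(-210687) = 77123661846)
-259905 + C/(-176697) = -259905 + 77123661846/(-176697) = -259905 + 77123661846*(-1/176697) = -259905 - 25707887282/58899 = -41016031877/58899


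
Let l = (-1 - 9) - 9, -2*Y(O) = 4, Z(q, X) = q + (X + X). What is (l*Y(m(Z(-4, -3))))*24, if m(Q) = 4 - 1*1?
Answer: 912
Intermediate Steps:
Z(q, X) = q + 2*X
m(Q) = 3 (m(Q) = 4 - 1 = 3)
Y(O) = -2 (Y(O) = -½*4 = -2)
l = -19 (l = -10 - 9 = -19)
(l*Y(m(Z(-4, -3))))*24 = -19*(-2)*24 = 38*24 = 912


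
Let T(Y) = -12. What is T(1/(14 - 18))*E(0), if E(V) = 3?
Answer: -36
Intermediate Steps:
T(1/(14 - 18))*E(0) = -12*3 = -36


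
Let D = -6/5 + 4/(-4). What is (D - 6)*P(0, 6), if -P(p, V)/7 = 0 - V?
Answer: -1722/5 ≈ -344.40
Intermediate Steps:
P(p, V) = 7*V (P(p, V) = -7*(0 - V) = -(-7)*V = 7*V)
D = -11/5 (D = -6*1/5 + 4*(-1/4) = -6/5 - 1 = -11/5 ≈ -2.2000)
(D - 6)*P(0, 6) = (-11/5 - 6)*(7*6) = -41/5*42 = -1722/5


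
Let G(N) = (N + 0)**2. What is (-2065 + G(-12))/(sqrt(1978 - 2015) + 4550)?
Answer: -8740550/20702537 + 1921*I*sqrt(37)/20702537 ≈ -0.4222 + 0.00056442*I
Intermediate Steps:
G(N) = N**2
(-2065 + G(-12))/(sqrt(1978 - 2015) + 4550) = (-2065 + (-12)**2)/(sqrt(1978 - 2015) + 4550) = (-2065 + 144)/(sqrt(-37) + 4550) = -1921/(I*sqrt(37) + 4550) = -1921/(4550 + I*sqrt(37))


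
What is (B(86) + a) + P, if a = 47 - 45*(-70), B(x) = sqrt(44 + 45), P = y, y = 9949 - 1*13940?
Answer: -794 + sqrt(89) ≈ -784.57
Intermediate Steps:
y = -3991 (y = 9949 - 13940 = -3991)
P = -3991
B(x) = sqrt(89)
a = 3197 (a = 47 + 3150 = 3197)
(B(86) + a) + P = (sqrt(89) + 3197) - 3991 = (3197 + sqrt(89)) - 3991 = -794 + sqrt(89)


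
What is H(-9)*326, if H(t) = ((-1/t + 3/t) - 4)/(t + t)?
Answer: 6194/81 ≈ 76.469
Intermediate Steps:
H(t) = (-4 + 2/t)/(2*t) (H(t) = (2/t - 4)/((2*t)) = (-4 + 2/t)*(1/(2*t)) = (-4 + 2/t)/(2*t))
H(-9)*326 = ((1 - 2*(-9))/(-9)**2)*326 = ((1 + 18)/81)*326 = ((1/81)*19)*326 = (19/81)*326 = 6194/81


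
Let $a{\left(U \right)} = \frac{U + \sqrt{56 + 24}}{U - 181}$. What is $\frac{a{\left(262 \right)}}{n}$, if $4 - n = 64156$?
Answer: $- \frac{131}{2598156} - \frac{\sqrt{5}}{1299078} \approx -5.2142 \cdot 10^{-5}$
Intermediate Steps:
$n = -64152$ ($n = 4 - 64156 = -64152$)
$a{\left(U \right)} = \frac{U + 4 \sqrt{5}}{-181 + U}$ ($a{\left(U \right)} = \frac{U + \sqrt{80}}{-181 + U} = \frac{U + 4 \sqrt{5}}{-181 + U}$)
$\frac{a{\left(262 \right)}}{n} = \frac{\frac{1}{-181 + 262} \left(262 + 4 \sqrt{5}\right)}{-64152} = \frac{262 + 4 \sqrt{5}}{81} \left(- \frac{1}{64152}\right) = \left(\frac{262}{81} + \frac{4 \sqrt{5}}{81}\right) \left(- \frac{1}{64152}\right) = - \frac{131}{2598156} - \frac{\sqrt{5}}{1299078}$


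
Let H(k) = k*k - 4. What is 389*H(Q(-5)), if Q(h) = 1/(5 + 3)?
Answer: -99195/64 ≈ -1549.9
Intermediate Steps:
Q(h) = 1/8
H(k) = -4 + k**2 (H(k) = k**2 - 4 = -4 + k**2)
389*H(Q(-5)) = 389*(-4 + (1/8)**2) = 389*(-4 + 1/64) = 389*(-255/64) = -99195/64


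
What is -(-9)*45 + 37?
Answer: 442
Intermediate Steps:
-(-9)*45 + 37 = -9*(-45) + 37 = 405 + 37 = 442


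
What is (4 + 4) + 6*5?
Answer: 38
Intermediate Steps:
(4 + 4) + 6*5 = 8 + 30 = 38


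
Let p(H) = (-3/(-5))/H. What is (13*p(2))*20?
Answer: 78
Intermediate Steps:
p(H) = 3/(5*H) (p(H) = (-3*(-1/5))/H = 3/(5*H))
(13*p(2))*20 = (13*((3/5)/2))*20 = (13*((3/5)*(1/2)))*20 = (13*(3/10))*20 = (39/10)*20 = 78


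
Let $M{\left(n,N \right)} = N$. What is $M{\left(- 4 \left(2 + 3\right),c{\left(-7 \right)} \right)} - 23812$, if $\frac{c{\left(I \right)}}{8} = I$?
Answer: $-23868$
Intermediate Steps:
$c{\left(I \right)} = 8 I$
$M{\left(- 4 \left(2 + 3\right),c{\left(-7 \right)} \right)} - 23812 = 8 \left(-7\right) - 23812 = -56 - 23812 = -23868$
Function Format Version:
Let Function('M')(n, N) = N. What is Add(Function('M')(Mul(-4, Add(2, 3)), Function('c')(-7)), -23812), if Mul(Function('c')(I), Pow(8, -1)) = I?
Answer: -23868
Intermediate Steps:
Function('c')(I) = Mul(8, I)
Add(Function('M')(Mul(-4, Add(2, 3)), Function('c')(-7)), -23812) = Add(Mul(8, -7), -23812) = Add(-56, -23812) = -23868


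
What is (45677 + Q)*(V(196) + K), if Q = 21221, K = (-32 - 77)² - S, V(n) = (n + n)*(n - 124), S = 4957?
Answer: 2351330904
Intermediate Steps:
V(n) = 2*n*(-124 + n) (V(n) = (2*n)*(-124 + n) = 2*n*(-124 + n))
K = 6924 (K = (-32 - 77)² - 1*4957 = (-109)² - 4957 = 11881 - 4957 = 6924)
(45677 + Q)*(V(196) + K) = (45677 + 21221)*(2*196*(-124 + 196) + 6924) = 66898*(2*196*72 + 6924) = 66898*(28224 + 6924) = 66898*35148 = 2351330904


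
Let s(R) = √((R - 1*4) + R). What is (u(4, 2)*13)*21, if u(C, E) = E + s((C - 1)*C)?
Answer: 546 + 546*√5 ≈ 1766.9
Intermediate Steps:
s(R) = √(-4 + 2*R) (s(R) = √((R - 4) + R) = √((-4 + R) + R) = √(-4 + 2*R))
u(C, E) = E + √(-4 + 2*C*(-1 + C)) (u(C, E) = E + √(-4 + 2*((C - 1)*C)) = E + √(-4 + 2*((-1 + C)*C)) = E + √(-4 + 2*(C*(-1 + C))) = E + √(-4 + 2*C*(-1 + C)))
(u(4, 2)*13)*21 = ((2 + √2*√(-2 + 4*(-1 + 4)))*13)*21 = ((2 + √2*√(-2 + 4*3))*13)*21 = ((2 + √2*√(-2 + 12))*13)*21 = ((2 + √2*√10)*13)*21 = ((2 + 2*√5)*13)*21 = (26 + 26*√5)*21 = 546 + 546*√5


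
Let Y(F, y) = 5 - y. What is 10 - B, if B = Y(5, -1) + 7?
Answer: -3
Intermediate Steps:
B = 13 (B = (5 - 1*(-1)) + 7 = (5 + 1) + 7 = 6 + 7 = 13)
10 - B = 10 - 1*13 = 10 - 13 = -3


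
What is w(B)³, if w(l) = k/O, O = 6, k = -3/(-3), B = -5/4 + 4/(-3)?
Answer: 1/216 ≈ 0.0046296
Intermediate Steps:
B = -31/12 (B = -5*¼ + 4*(-⅓) = -5/4 - 4/3 = -31/12 ≈ -2.5833)
k = 1 (k = -3*(-⅓) = 1)
w(l) = ⅙ (w(l) = 1/6 = 1*(⅙) = ⅙)
w(B)³ = (⅙)³ = 1/216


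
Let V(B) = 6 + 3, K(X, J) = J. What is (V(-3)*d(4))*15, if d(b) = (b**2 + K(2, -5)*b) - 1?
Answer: -675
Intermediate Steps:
V(B) = 9
d(b) = -1 + b**2 - 5*b (d(b) = (b**2 - 5*b) - 1 = -1 + b**2 - 5*b)
(V(-3)*d(4))*15 = (9*(-1 + 4**2 - 5*4))*15 = (9*(-1 + 16 - 20))*15 = (9*(-5))*15 = -45*15 = -675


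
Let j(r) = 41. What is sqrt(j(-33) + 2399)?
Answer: 2*sqrt(610) ≈ 49.396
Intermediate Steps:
sqrt(j(-33) + 2399) = sqrt(41 + 2399) = sqrt(2440) = 2*sqrt(610)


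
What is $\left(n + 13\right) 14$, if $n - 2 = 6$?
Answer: $294$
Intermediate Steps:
$n = 8$ ($n = 2 + 6 = 8$)
$\left(n + 13\right) 14 = \left(8 + 13\right) 14 = 21 \cdot 14 = 294$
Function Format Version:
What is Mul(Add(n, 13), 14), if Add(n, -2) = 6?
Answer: 294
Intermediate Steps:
n = 8 (n = Add(2, 6) = 8)
Mul(Add(n, 13), 14) = Mul(Add(8, 13), 14) = Mul(21, 14) = 294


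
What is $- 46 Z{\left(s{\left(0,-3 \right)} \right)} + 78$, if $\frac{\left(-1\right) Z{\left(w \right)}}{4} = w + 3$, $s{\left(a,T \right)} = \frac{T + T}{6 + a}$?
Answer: $446$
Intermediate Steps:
$s{\left(a,T \right)} = \frac{2 T}{6 + a}$
$Z{\left(w \right)} = -12 - 4 w$ ($Z{\left(w \right)} = - 4 \left(w + 3\right) = - 4 \left(3 + w\right) = -12 - 4 w$)
$- 46 Z{\left(s{\left(0,-3 \right)} \right)} + 78 = - 46 \left(-12 - 4 \cdot 2 \left(-3\right) \frac{1}{6 + 0}\right) + 78 = - 46 \left(-12 - 4 \cdot 2 \left(-3\right) \frac{1}{6}\right) + 78 = - 46 \left(-12 - -4\right) + 78 = - 46 \left(-12 + 4\right) + 78 = \left(-46\right) \left(-8\right) + 78 = 368 + 78 = 446$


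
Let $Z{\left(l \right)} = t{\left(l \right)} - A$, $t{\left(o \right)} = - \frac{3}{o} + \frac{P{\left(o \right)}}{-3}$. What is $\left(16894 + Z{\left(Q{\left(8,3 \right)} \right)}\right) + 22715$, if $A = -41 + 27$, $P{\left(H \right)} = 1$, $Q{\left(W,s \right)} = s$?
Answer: $\frac{118865}{3} \approx 39622.0$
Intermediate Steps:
$t{\left(o \right)} = - \frac{1}{3} - \frac{3}{o}$ ($t{\left(o \right)} = - \frac{3}{o} + 1 \frac{1}{-3} = - \frac{3}{o} + 1 \left(- \frac{1}{3}\right) = - \frac{3}{o} - \frac{1}{3} = - \frac{1}{3} - \frac{3}{o}$)
$A = -14$
$Z{\left(l \right)} = 14 + \frac{-9 - l}{3 l}$ ($Z{\left(l \right)} = \frac{-9 - l}{3 l} - -14 = \frac{-9 - l}{3 l} + 14 = 14 + \frac{-9 - l}{3 l}$)
$\left(16894 + Z{\left(Q{\left(8,3 \right)} \right)}\right) + 22715 = \left(16894 + \left(\frac{41}{3} - \frac{3}{3}\right)\right) + 22715 = \left(16894 + \left(\frac{41}{3} - 1\right)\right) + 22715 = \left(16894 + \frac{38}{3}\right) + 22715 = \frac{50720}{3} + 22715 = \frac{118865}{3}$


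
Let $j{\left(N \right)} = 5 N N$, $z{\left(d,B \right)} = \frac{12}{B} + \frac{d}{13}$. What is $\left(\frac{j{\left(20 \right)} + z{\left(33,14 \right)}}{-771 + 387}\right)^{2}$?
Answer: $\frac{33236571481}{1221083136} \approx 27.219$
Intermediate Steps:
$z{\left(d,B \right)} = \frac{12}{B} + \frac{d}{13}$ ($z{\left(d,B \right)} = \frac{12}{B} + d \frac{1}{13} = \frac{12}{B} + \frac{d}{13}$)
$j{\left(N \right)} = 5 N^{2}$
$\left(\frac{j{\left(20 \right)} + z{\left(33,14 \right)}}{-771 + 387}\right)^{2} = \left(\frac{5 \cdot 20^{2} + \left(\frac{12}{14} + \frac{1}{13} \cdot 33\right)}{-771 + 387}\right)^{2} = \left(\frac{5 \cdot 400 + \left(12 \cdot \frac{1}{14} + \frac{33}{13}\right)}{-384}\right)^{2} = \left(\left(2000 + \left(\frac{6}{7} + \frac{33}{13}\right)\right) \left(- \frac{1}{384}\right)\right)^{2} = \left(\left(2000 + \frac{309}{91}\right) \left(- \frac{1}{384}\right)\right)^{2} = \left(\frac{182309}{91} \left(- \frac{1}{384}\right)\right)^{2} = \left(- \frac{182309}{34944}\right)^{2} = \frac{33236571481}{1221083136}$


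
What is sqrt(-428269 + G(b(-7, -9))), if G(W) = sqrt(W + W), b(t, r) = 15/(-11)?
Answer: sqrt(-51820549 + 11*I*sqrt(330))/11 ≈ 0.0012618 + 654.42*I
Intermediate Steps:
b(t, r) = -15/11 (b(t, r) = 15*(-1/11) = -15/11)
G(W) = sqrt(2)*sqrt(W) (G(W) = sqrt(2*W) = sqrt(2)*sqrt(W))
sqrt(-428269 + G(b(-7, -9))) = sqrt(-428269 + sqrt(2)*sqrt(-15/11)) = sqrt(-428269 + sqrt(2)*(I*sqrt(165)/11)) = sqrt(-428269 + I*sqrt(330)/11)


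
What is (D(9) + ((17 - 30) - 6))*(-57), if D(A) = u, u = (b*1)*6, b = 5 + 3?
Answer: -1653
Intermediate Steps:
b = 8
u = 48 (u = (8*1)*6 = 8*6 = 48)
D(A) = 48
(D(9) + ((17 - 30) - 6))*(-57) = (48 + ((17 - 30) - 6))*(-57) = (48 + (-13 - 6))*(-57) = (48 - 19)*(-57) = 29*(-57) = -1653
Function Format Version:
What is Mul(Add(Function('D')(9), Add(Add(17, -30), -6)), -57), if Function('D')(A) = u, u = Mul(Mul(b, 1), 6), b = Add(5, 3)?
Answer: -1653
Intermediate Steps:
b = 8
u = 48 (u = Mul(Mul(8, 1), 6) = Mul(8, 6) = 48)
Function('D')(A) = 48
Mul(Add(Function('D')(9), Add(Add(17, -30), -6)), -57) = Mul(Add(48, Add(Add(17, -30), -6)), -57) = Mul(Add(48, Add(-13, -6)), -57) = Mul(Add(48, -19), -57) = Mul(29, -57) = -1653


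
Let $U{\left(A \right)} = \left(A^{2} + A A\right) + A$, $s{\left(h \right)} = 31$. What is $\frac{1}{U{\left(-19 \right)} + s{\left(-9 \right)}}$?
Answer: $\frac{1}{734} \approx 0.0013624$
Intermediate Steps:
$U{\left(A \right)} = A + 2 A^{2}$ ($U{\left(A \right)} = \left(A^{2} + A^{2}\right) + A = 2 A^{2} + A = A + 2 A^{2}$)
$\frac{1}{U{\left(-19 \right)} + s{\left(-9 \right)}} = \frac{1}{- 19 \left(1 + 2 \left(-19\right)\right) + 31} = \frac{1}{- 19 \left(1 - 38\right) + 31} = \frac{1}{\left(-19\right) \left(-37\right) + 31} = \frac{1}{703 + 31} = \frac{1}{734}$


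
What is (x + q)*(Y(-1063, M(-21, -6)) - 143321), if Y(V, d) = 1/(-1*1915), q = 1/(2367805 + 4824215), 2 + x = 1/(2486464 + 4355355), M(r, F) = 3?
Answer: 2250866639698576945203/7852537145548975 ≈ 2.8664e+5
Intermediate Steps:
x = -13683637/6841819 (x = -2 + 1/(2486464 + 4355355) = -2 + 1/6841819 = -13683637/6841819 ≈ -2.0000)
q = 1/7192020 ≈ 1.3904e-7
Y(V, d) = -1/1915 (Y(V, d) = 1/(-1915) = -1/1915)
(x + q)*(Y(-1063, M(-21, -6)) - 143321) = (-13683637/6841819 + 1/7192020)*(-1/1915 - 143321) = -98412984134921/49206499084380*(-274459716/1915) = 2250866639698576945203/7852537145548975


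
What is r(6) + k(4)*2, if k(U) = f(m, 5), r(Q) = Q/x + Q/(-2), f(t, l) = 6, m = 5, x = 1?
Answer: 15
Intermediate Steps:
r(Q) = Q/2 (r(Q) = Q/1 + Q/(-2) = Q*1 + Q*(-½) = Q - Q/2 = Q/2)
k(U) = 6
r(6) + k(4)*2 = (½)*6 + 6*2 = 3 + 12 = 15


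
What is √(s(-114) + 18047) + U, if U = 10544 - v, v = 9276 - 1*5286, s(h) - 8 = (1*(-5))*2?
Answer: 6554 + 3*√2005 ≈ 6688.3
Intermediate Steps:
s(h) = -2 (s(h) = 8 + (1*(-5))*2 = 8 - 5*2 = 8 - 10 = -2)
v = 3990 (v = 9276 - 5286 = 3990)
U = 6554 (U = 10544 - 1*3990 = 10544 - 3990 = 6554)
√(s(-114) + 18047) + U = √(-2 + 18047) + 6554 = √18045 + 6554 = 3*√2005 + 6554 = 6554 + 3*√2005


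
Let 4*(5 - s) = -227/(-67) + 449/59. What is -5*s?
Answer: -44480/3953 ≈ -11.252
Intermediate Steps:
s = 8896/3953 (s = 5 - (-227/(-67) + 449/59)/4 = 5 - (-227*(-1/67) + 449*(1/59))/4 = 5 - (227/67 + 449/59)/4 = 5 - ¼*43476/3953 = 5 - 10869/3953 = 8896/3953 ≈ 2.2504)
-5*s = -5*8896/3953 = -44480/3953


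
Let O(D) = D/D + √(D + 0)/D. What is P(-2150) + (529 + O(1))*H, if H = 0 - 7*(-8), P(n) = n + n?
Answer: 25436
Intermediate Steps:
P(n) = 2*n
O(D) = 1 + D^(-½) (O(D) = 1 + √D/D = 1 + D^(-½))
H = 56 (H = 0 + 56 = 56)
P(-2150) + (529 + O(1))*H = 2*(-2150) + (529 + (1 + 1^(-½)))*56 = -4300 + (529 + (1 + 1))*56 = -4300 + (529 + 2)*56 = -4300 + 531*56 = -4300 + 29736 = 25436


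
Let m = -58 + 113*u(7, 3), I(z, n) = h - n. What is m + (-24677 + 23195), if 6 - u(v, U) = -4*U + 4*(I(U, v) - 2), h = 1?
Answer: 4110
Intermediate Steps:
I(z, n) = 1 - n
u(v, U) = 10 + 4*U + 4*v (u(v, U) = 6 - (-4*U + 4*((1 - v) - 2)) = 6 - (-4*U + 4*(-1 - v)) = 6 - (-4*U + (-4 - 4*v)) = 6 - (-4 - 4*U - 4*v) = 6 + (4 + 4*U + 4*v) = 10 + 4*U + 4*v)
m = 5592 (m = -58 + 113*(10 + 4*3 + 4*7) = -58 + 113*(10 + 12 + 28) = -58 + 113*50 = -58 + 5650 = 5592)
m + (-24677 + 23195) = 5592 + (-24677 + 23195) = 5592 - 1482 = 4110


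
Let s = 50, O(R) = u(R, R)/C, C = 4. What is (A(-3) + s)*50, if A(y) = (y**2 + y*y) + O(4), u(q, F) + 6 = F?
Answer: 3375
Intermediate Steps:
u(q, F) = -6 + F
O(R) = -3/2 + R/4 (O(R) = (-6 + R)/4 = (-6 + R)*(1/4) = -3/2 + R/4)
A(y) = -1/2 + 2*y**2 (A(y) = (y**2 + y*y) + (-3/2 + (1/4)*4) = (y**2 + y**2) + (-3/2 + 1) = 2*y**2 - 1/2 = -1/2 + 2*y**2)
(A(-3) + s)*50 = ((-1/2 + 2*(-3)**2) + 50)*50 = ((-1/2 + 2*9) + 50)*50 = ((-1/2 + 18) + 50)*50 = (35/2 + 50)*50 = (135/2)*50 = 3375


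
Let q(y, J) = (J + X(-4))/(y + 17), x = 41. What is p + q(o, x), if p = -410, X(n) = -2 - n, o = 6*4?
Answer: -16767/41 ≈ -408.95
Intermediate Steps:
o = 24
q(y, J) = (2 + J)/(17 + y) (q(y, J) = (J + (-2 - 1*(-4)))/(y + 17) = (J + (-2 + 4))/(17 + y) = (J + 2)/(17 + y) = (2 + J)/(17 + y))
p + q(o, x) = -410 + (2 + 41)/(17 + 24) = -410 + 43/41 = -16767/41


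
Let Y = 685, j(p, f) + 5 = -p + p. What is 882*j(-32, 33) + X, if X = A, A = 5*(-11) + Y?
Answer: -3780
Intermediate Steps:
j(p, f) = -5 (j(p, f) = -5 + (-p + p) = -5 + 0 = -5)
A = 630 (A = 5*(-11) + 685 = -55 + 685 = 630)
X = 630
882*j(-32, 33) + X = 882*(-5) + 630 = -4410 + 630 = -3780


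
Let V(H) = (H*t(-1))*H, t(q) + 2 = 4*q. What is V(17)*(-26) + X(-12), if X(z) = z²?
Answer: 45228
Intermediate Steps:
t(q) = -2 + 4*q
V(H) = -6*H² (V(H) = (H*(-2 + 4*(-1)))*H = (H*(-2 - 4))*H = (H*(-6))*H = (-6*H)*H = -6*H²)
V(17)*(-26) + X(-12) = -6*17²*(-26) + (-12)² = -6*289*(-26) + 144 = -1734*(-26) + 144 = 45084 + 144 = 45228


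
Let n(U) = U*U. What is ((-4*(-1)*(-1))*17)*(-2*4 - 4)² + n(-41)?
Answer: -8111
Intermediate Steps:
n(U) = U²
((-4*(-1)*(-1))*17)*(-2*4 - 4)² + n(-41) = ((-4*(-1)*(-1))*17)*(-2*4 - 4)² + (-41)² = ((4*(-1))*17)*(-8 - 4)² + 1681 = -4*17*(-12)² + 1681 = -68*144 + 1681 = -9792 + 1681 = -8111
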